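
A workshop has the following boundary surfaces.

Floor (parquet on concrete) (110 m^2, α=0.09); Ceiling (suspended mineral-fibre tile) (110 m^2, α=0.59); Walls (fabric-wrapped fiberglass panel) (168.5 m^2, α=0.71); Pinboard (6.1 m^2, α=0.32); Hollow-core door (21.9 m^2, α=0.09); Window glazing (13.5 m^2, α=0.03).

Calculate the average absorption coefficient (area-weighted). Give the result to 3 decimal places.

Total surface area S = 430.0 m^2.
Weighted sum Σ Sα = 198.763.
ᾱ = 198.763 / 430.0 = 0.462.

0.462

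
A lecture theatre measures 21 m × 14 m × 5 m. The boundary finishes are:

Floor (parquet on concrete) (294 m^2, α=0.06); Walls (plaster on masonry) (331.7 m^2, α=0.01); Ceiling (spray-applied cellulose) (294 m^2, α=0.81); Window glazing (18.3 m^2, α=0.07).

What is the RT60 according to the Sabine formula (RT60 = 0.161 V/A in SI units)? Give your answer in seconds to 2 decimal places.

Equivalent absorption area: A = 294·0.06 + 331.7·0.01 + 294·0.81 + 18.3·0.07 = 260.378 m^2.
Volume V = 21 × 14 × 5 = 1470 m³.
T = 0.161 V/A = 0.161·1470/260.378 = 0.91 s.

0.91 sec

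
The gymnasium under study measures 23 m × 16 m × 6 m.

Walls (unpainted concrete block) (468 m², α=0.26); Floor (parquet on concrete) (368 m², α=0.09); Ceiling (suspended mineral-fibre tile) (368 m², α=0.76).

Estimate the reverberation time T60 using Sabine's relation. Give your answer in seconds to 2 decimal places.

Summing Sᵢαᵢ: 121.680 + 33.120 + 279.680 → A = 434.480 sabins.
Room volume: 2208 m³.
RT60 = 0.161 · V / A = 0.161 × 2208 / 434.480 = 0.82 s.

0.82 s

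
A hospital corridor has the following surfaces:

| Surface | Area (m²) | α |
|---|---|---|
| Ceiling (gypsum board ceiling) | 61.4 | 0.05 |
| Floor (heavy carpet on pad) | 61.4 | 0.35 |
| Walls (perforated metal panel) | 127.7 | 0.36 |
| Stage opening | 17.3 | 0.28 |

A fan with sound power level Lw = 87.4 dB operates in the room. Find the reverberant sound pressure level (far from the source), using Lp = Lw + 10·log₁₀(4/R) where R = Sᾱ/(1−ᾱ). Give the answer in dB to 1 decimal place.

A = 75.376 sabins; S = 267.8 m².
ᾱ = 0.2815, so room constant R = A/(1−ᾱ) = 104.907 m².
Lp = 87.4 + 10·log₁₀(4/104.907) = 87.4 + (-14.19) = 73.2 dB.

73.2 dB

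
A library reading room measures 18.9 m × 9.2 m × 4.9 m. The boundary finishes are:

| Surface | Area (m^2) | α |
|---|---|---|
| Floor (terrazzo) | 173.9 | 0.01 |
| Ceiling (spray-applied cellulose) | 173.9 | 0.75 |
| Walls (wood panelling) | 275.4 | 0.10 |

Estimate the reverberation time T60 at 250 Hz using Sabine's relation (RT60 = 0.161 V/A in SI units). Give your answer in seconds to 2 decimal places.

0.86 seconds

A = Σ Sᵢαᵢ = 173.9·0.01 + 173.9·0.75 + 275.4·0.10 = 159.704 sabins.
Volume V = 18.9 × 9.2 × 4.9 = 852.012 m³.
T = 0.161 V/A = 0.161·852.012/159.704 = 0.86 s.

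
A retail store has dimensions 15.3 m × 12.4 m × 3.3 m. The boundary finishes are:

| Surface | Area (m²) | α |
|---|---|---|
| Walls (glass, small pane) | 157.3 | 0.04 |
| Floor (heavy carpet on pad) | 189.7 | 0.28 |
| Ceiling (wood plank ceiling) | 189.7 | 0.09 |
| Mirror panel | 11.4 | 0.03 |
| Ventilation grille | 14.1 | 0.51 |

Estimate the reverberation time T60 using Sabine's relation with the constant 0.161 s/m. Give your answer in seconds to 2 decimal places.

1.20 seconds

Total absorption A = 157.3*0.04 + 189.7*0.28 + 189.7*0.09 + 11.4*0.03 + 14.1*0.51
  = 6.292 + 53.116 + 17.073 + 0.342 + 7.191 = 84.014 m² sabins.
Room volume: 626.076 m³.
T = 0.161 V/A = 0.161·626.076/84.014 = 1.20 s.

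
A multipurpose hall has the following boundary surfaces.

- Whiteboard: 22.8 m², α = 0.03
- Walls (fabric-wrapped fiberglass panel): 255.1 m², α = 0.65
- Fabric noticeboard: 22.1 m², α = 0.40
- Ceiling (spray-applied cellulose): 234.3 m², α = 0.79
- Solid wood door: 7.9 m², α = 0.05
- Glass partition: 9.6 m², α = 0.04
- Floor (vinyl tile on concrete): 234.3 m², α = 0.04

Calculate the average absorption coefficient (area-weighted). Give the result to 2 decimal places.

S = Σ Sᵢ = 22.8 + 255.1 + 22.1 + 234.3 + 7.9 + 9.6 + 234.3 = 786.1 m².
Weighted sum Σ Sα = 370.587.
ᾱ = A/S = 0.47.

0.47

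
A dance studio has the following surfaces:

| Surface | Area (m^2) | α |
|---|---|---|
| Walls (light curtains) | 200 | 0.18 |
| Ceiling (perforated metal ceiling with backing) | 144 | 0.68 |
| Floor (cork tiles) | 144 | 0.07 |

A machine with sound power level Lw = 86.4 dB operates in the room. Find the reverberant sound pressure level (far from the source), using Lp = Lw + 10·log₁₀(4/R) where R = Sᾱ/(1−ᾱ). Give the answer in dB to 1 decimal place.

A = 144.000 sabins; S = 488.0 m^2.
ᾱ = 144.000/488.0 = 0.2951; R = Sᾱ/(1−ᾱ) = 144.000/(1−0.2951) = 204.284 m^2.
Lp = 86.4 + 10·log₁₀(4/204.284) = 86.4 + (-17.08) = 69.3 dB.

69.3 dB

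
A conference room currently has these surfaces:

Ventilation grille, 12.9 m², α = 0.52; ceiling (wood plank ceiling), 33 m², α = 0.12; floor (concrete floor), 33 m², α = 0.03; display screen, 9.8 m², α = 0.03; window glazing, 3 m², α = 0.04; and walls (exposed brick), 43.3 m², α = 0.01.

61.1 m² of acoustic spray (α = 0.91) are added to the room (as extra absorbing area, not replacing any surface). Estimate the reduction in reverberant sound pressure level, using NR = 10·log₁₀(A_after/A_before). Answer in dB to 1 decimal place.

7.4 dB

Summing Sᵢαᵢ: 6.708 + 3.960 + 0.990 + 0.294 + 0.120 + 0.433 → A_before = 12.505 sabins.
Added absorption = 61.1 × 0.91 = 55.601 sabins.
New total A_after = 68.106 sabins.
NR = 10·log₁₀(68.106/12.505) = 7.4 dB.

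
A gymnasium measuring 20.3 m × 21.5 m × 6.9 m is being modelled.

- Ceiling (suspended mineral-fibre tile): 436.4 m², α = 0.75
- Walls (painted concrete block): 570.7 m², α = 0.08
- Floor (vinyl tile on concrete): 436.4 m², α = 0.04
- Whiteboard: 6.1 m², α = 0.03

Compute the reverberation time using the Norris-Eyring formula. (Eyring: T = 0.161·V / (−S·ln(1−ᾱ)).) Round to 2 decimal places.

S = Σ Sᵢ = 1449.6 m².
Absorption A = 436.4·0.75 + 570.7·0.08 + 436.4·0.04 + 6.1·0.03 = 390.595 sabins.
Mean coefficient ᾱ = A/S = 0.2695.
Eyring denominator: −S ln(1−ᾱ) = 455.212.
V = 20.3 × 21.5 × 6.9 = 3011.505 m³.
T = 0.161·V/[−S·ln(1−ᾱ)] = 0.161·3011.505/455.212 = 1.07 s.

1.07 s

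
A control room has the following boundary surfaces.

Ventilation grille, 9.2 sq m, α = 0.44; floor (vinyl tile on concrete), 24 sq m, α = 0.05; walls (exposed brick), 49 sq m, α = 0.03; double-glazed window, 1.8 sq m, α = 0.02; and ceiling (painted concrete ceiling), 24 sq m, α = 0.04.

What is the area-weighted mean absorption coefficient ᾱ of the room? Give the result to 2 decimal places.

0.07

S = Σ Sᵢ = 9.2 + 24 + 49 + 1.8 + 24 = 108.0 sq m.
A = 9.2·0.44 + 24·0.05 + 49·0.03 + 1.8·0.02 + 24·0.04 = 7.714 sabins.
ᾱ = A/S = 0.07.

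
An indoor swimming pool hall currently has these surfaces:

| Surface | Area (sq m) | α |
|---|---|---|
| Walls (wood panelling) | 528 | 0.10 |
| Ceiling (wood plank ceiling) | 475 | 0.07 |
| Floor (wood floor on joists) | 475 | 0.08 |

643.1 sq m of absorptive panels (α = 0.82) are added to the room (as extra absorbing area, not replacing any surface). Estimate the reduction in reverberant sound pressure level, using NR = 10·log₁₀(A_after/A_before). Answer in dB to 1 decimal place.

Total absorption A_before = 528×0.10 + 475×0.07 + 475×0.08
  = 52.800 + 33.250 + 38.000 = 124.050 sq m sabins.
Added absorption = 643.1 × 0.82 = 527.342 sabins.
New total A_after = 651.392 sabins.
Reduction = 10 log₁₀(A_after/A_before) = 10 log₁₀(5.2510) = 7.2 dB.

7.2 dB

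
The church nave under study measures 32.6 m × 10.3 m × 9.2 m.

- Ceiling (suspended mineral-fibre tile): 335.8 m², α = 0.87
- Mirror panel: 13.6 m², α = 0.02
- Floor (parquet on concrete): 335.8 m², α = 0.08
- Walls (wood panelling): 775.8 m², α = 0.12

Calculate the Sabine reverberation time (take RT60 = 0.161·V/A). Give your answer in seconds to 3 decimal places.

1.206 seconds

A = Σ Sᵢαᵢ = 335.8×0.87 + 13.6×0.02 + 335.8×0.08 + 775.8×0.12 = 412.378 sabins.
Volume V = 32.6 × 10.3 × 9.2 = 3089.176 m³.
Sabine: RT60 = 0.161 × 3089.176 / 412.378 = 1.206 s.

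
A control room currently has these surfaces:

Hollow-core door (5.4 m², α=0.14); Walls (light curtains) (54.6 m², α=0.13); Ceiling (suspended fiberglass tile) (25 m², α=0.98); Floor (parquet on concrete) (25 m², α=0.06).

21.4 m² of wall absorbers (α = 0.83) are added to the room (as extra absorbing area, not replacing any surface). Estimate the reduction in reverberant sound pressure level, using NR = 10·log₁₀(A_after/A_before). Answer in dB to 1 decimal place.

Total absorption A_before = 5.4*0.14 + 54.6*0.13 + 25*0.98 + 25*0.06
  = 0.756 + 7.098 + 24.500 + 1.500 = 33.854 m² sabins.
Added absorption = 21.4 × 0.83 = 17.762 sabins.
New total A_after = 51.616 sabins.
Reduction = 10 log₁₀(A_after/A_before) = 10 log₁₀(1.5247) = 1.8 dB.

1.8 dB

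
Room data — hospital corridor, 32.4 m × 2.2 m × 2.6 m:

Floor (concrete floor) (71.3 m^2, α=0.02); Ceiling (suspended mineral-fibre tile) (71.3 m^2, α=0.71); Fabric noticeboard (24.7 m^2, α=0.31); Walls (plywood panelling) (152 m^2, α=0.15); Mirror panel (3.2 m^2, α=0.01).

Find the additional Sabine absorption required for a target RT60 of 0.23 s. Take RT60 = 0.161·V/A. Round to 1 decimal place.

Total absorption A₁ = 71.3*0.02 + 71.3*0.71 + 24.7*0.31 + 152*0.15 + 3.2*0.01
  = 1.426 + 50.623 + 7.657 + 22.800 + 0.032 = 82.538 m^2 sabins.
For T = 0.23 s, need A₂ = 0.161·V/T = 0.161·185.328/0.23 = 129.730 sabins.
Additional absorption ΔA = 129.730 − 82.538 = 47.2 sabins.

47.2 sabins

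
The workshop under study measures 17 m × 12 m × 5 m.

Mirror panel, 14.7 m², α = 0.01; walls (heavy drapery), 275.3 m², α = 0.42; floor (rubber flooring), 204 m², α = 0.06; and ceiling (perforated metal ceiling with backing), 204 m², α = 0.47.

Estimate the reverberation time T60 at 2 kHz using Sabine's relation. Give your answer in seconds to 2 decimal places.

Total absorption A = 14.7·0.01 + 275.3·0.42 + 204·0.06 + 204·0.47
  = 0.147 + 115.626 + 12.240 + 95.880 = 223.893 m² sabins.
Room volume: 1020 m³.
T = 0.161 V/A = 0.161·1020/223.893 = 0.73 s.

0.73 s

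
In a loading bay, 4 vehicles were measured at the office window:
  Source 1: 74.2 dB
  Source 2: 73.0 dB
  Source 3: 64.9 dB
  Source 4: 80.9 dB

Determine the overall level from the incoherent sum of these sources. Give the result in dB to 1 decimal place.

82.4 dB

Sum in the linear (power) domain: Σ 10^(Lᵢ/10) = 10^(74.2/10) + 10^(73.0/10) + 10^(64.9/10) + 10^(80.9/10) = 1.724e+08.
Back to dB: 10·log₁₀ Σ = 82.4 dB.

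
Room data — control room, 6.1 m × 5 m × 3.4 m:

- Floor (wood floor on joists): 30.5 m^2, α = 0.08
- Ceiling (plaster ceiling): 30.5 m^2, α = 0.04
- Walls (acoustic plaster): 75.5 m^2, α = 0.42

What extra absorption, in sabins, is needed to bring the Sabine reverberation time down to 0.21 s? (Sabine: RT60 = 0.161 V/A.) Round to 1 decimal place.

44.1 sabins

Summing Sᵢαᵢ: 2.440 + 1.220 + 31.710 → A₁ = 35.370 sabins.
Target A₂ = 0.161·103.7/0.21 = 79.503 sabins (V = 103.7 m³).
Shortfall: 79.503 − 35.370 = 44.1 sabins.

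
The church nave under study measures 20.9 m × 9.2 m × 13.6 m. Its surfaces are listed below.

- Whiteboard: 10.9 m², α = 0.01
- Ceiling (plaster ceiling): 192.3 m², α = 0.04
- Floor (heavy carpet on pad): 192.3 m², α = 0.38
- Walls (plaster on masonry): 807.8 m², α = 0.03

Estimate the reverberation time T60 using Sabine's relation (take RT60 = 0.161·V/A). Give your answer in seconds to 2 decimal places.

Equivalent absorption area: A = 10.9·0.01 + 192.3·0.04 + 192.3·0.38 + 807.8·0.03 = 105.109 m².
Room volume: 2615.008 m³.
T = 0.161 V/A = 0.161·2615.008/105.109 = 4.01 s.

4.01 sec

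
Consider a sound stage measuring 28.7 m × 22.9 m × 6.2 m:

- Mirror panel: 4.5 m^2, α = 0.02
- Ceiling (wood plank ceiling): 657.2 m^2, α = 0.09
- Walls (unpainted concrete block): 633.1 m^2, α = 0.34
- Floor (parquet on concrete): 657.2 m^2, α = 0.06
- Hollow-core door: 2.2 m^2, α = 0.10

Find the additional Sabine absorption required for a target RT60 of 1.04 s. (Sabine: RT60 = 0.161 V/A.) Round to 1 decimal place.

Summing Sᵢαᵢ: 0.090 + 59.148 + 215.254 + 39.432 + 0.220 → A₁ = 314.144 sabins.
V = 4074.826 m³. Required absorption A₂ = 0.161 × 4074.826 / 1.04 = 630.814 sabins.
ΔA = A₂ − A₁ = 630.814 − 314.144 = 316.7 sabins.

316.7 sabins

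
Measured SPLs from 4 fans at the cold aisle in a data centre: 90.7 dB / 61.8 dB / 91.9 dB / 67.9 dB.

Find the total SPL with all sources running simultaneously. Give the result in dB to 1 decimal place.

94.4 dB

Converting to relative power and adding: 10^(90.7/10) + 10^(61.8/10) + 10^(91.9/10) + 10^(67.9/10) = 2.731e+09.
Combined level = 10 log₁₀(2.731e+09) = 94.4 dB.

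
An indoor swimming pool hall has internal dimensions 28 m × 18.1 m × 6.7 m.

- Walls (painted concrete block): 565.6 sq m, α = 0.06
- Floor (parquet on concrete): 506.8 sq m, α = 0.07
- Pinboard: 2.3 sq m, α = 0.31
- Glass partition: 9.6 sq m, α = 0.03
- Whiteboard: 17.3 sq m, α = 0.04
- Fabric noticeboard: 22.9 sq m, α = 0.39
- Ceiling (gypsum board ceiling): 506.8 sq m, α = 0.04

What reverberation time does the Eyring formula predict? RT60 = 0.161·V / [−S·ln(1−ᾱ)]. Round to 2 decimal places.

Total surface area S = 565.6 + 506.8 + 2.3 + 9.6 + 17.3 + 22.9 + 506.8 = 1631.3 sq m.
Absorption A = 565.6·0.06 + 506.8·0.07 + 2.3·0.31 + 9.6·0.03 + 17.3·0.04 + 22.9·0.39 + 506.8·0.04 = 100.308 sabins.
Mean coefficient ᾱ = A/S = 0.0615.
Eyring denominator: −S ln(1−ᾱ) = 103.543.
V = 28 × 18.1 × 6.7 = 3395.56 m³.
RT60 = 0.161 × 3395.56 / 103.543 = 5.28 s.

5.28 sec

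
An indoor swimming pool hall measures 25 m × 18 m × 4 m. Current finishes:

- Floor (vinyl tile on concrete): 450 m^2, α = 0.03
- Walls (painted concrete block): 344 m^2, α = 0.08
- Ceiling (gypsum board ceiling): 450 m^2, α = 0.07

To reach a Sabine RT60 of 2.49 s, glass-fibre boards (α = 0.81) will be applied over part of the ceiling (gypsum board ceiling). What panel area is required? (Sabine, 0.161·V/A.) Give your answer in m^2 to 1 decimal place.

Equivalent absorption area: A₁ = 450×0.03 + 344×0.08 + 450×0.07 = 72.520 m^2.
Required A₂ = 0.161·1800/2.49 = 116.386 sabins.
ΔA needed = 116.386 − 72.520 = 43.866 sabins.
Each m^2 of panel replacing the ceiling (gypsum board ceiling) adds (0.81 − 0.07) = 0.74 sabins.
Panel area = 43.866 / 0.74 = 59.3 m^2.

59.3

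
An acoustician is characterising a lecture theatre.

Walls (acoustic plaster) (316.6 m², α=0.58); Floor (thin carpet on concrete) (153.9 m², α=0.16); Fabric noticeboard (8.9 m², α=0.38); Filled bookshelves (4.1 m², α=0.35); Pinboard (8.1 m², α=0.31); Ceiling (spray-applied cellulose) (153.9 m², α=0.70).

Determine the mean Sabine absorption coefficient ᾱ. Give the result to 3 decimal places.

0.501

Total surface area S = 645.5 m².
Weighted sum Σ Sα = 323.310.
ᾱ = 323.310 / 645.5 = 0.501.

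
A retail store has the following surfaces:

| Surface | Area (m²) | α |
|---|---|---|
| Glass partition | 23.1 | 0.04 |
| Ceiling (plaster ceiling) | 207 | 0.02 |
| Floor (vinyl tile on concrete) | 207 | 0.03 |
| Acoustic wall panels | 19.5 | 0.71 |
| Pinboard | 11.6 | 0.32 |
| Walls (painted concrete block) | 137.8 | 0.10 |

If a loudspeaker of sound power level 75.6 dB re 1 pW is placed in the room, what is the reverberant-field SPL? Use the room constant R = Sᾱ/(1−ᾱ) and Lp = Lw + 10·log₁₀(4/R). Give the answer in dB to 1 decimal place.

65.0 dB

A = 42.611 sabins; S = 606.0 m².
ᾱ = 42.611/606.0 = 0.0703; R = Sᾱ/(1−ᾱ) = 42.611/(1−0.0703) = 45.833 m².
Lp = 75.6 + 10·log₁₀(4/45.833) = 75.6 + (-10.59) = 65.0 dB.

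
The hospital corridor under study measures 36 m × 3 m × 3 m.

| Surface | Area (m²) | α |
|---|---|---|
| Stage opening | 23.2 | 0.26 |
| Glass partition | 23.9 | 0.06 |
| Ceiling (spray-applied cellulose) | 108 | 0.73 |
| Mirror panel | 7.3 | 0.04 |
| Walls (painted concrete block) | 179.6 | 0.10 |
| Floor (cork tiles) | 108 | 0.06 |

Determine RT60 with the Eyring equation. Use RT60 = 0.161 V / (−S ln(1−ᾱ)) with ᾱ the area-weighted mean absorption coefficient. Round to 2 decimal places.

0.41 seconds

S = Σ Sᵢ = 450.0 m².
Absorption A = 23.2×0.26 + 23.9×0.06 + 108×0.73 + 7.3×0.04 + 179.6×0.10 + 108×0.06 = 111.038 sabins.
ᾱ = 111.038 / 450.0 = 0.2468.
−S·ln(1−ᾱ) = −450.0 × ln(1 − 0.2468) = 127.541.
V = 36 × 3 × 3 = 324 m³.
T = 0.161·V/[−S·ln(1−ᾱ)] = 0.161·324/127.541 = 0.41 s.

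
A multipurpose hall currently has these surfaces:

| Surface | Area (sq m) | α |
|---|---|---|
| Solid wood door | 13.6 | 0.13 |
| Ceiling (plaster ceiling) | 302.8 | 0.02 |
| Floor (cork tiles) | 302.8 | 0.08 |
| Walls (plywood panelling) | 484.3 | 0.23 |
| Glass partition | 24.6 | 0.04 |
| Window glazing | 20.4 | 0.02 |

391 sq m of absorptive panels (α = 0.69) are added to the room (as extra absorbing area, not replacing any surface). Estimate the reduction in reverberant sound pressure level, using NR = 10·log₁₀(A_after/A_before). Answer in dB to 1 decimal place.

Total absorption A_before = 13.6·0.13 + 302.8·0.02 + 302.8·0.08 + 484.3·0.23 + 24.6·0.04 + 20.4·0.02
  = 1.768 + 6.056 + 24.224 + 111.389 + 0.984 + 0.408 = 144.829 sq m sabins.
Treatment contributes 391·0.69 = 269.790 sabins.
A_after = 144.829 + 269.790 = 414.619 sabins.
Reduction = 10 log₁₀(A_after/A_before) = 10 log₁₀(2.8628) = 4.6 dB.

4.6 dB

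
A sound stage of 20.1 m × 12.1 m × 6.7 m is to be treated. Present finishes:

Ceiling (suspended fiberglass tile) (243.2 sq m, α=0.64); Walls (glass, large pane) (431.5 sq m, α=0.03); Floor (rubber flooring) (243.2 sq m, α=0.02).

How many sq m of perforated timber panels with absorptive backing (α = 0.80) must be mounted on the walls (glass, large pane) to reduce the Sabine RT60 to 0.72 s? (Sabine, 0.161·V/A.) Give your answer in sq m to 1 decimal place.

Equivalent absorption area: A₁ = 243.2·0.64 + 431.5·0.03 + 243.2·0.02 = 173.457 sq m.
Required A₂ = 0.161·1629.507/0.72 = 364.376 sabins.
Absorption to add: 364.376 − 173.457 = 190.919 sabins.
Each sq m of panel replacing the walls (glass, large pane) adds (0.80 − 0.03) = 0.77 sabins.
Area = ΔA/Δα = 190.919/0.77 = 247.9 sq m.

247.9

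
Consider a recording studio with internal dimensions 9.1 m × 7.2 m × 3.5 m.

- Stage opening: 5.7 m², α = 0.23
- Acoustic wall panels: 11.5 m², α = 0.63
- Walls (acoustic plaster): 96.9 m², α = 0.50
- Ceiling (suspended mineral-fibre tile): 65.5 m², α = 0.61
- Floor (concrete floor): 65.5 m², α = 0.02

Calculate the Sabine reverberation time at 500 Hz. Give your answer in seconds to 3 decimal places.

0.376 seconds

Total absorption A = 5.7*0.23 + 11.5*0.63 + 96.9*0.50 + 65.5*0.61 + 65.5*0.02
  = 1.311 + 7.245 + 48.450 + 39.955 + 1.310 = 98.271 m² sabins.
V = 9.1·7.2·3.5 = 229.32 m³.
Sabine: RT60 = 0.161 × 229.32 / 98.271 = 0.376 s.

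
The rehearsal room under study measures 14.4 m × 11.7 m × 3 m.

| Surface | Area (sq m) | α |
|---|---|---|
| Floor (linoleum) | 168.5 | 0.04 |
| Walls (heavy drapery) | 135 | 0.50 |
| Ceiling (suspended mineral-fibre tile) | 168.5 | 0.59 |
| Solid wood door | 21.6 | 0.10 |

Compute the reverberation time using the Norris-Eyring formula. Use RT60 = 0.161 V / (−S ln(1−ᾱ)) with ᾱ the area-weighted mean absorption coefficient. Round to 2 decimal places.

0.37 s

Total surface area S = 168.5 + 135 + 168.5 + 21.6 = 493.6 sq m.
Σ(Sᵢαᵢ) = 168.5·0.04 + 135·0.50 + 168.5·0.59 + 21.6·0.10 = 175.815.
Mean coefficient ᾱ = A/S = 0.3562.
Eyring denominator: −S ln(1−ᾱ) = 217.365.
V = 14.4 × 11.7 × 3 = 505.44 m³.
T = 0.161·V/[−S·ln(1−ᾱ)] = 0.161·505.44/217.365 = 0.37 s.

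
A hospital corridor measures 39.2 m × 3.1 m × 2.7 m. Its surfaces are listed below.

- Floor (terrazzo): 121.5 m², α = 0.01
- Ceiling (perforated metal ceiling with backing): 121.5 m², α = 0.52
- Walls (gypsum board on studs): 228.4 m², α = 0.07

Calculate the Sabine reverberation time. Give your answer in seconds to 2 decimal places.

0.66 sec

Equivalent absorption area: A = 121.5·0.01 + 121.5·0.52 + 228.4·0.07 = 80.383 m².
V = 39.2·3.1·2.7 = 328.104 m³.
RT60 = 0.161 · V / A = 0.161 × 328.104 / 80.383 = 0.66 s.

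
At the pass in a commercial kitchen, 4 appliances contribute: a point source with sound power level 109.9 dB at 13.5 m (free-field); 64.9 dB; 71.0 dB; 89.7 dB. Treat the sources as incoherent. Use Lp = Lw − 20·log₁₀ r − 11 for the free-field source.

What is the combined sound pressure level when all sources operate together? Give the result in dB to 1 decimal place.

90.0 dB

Source at 13.5 m: Lp = 109.9 − 20·log₁₀(13.5) − 11 = 76.3 dB.
Σ 10^(Lᵢ/10) = 9.916e+08.
Back to dB: 10·log₁₀ Σ = 90.0 dB.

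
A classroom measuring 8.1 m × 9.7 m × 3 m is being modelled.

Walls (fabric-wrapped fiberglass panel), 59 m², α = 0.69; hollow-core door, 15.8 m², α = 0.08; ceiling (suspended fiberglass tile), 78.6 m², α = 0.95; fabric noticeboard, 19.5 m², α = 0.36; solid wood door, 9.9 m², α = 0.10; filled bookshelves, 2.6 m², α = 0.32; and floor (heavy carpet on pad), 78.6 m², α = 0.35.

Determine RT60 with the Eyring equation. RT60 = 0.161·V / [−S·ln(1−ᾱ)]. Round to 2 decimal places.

Total surface area S = 59 + 15.8 + 78.6 + 19.5 + 9.9 + 2.6 + 78.6 = 264.0 m².
Absorption A = 59×0.69 + 15.8×0.08 + 78.6×0.95 + 19.5×0.36 + 9.9×0.10 + 2.6×0.32 + 78.6×0.35 = 152.996 sabins.
Mean coefficient ᾱ = A/S = 0.5795.
Eyring denominator: −S ln(1−ᾱ) = 228.706.
V = 8.1 × 9.7 × 3 = 235.71 m³.
T = 0.161·V/[−S·ln(1−ᾱ)] = 0.161·235.71/228.706 = 0.17 s.

0.17 s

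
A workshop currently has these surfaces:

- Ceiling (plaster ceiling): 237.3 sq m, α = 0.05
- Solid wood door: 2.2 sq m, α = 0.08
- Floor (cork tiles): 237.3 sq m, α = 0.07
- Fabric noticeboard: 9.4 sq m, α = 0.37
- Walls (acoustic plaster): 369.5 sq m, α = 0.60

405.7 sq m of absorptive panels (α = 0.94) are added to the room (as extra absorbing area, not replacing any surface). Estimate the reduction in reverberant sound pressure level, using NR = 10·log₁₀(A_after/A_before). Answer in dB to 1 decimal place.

4.0 dB

Summing Sᵢαᵢ: 11.865 + 0.176 + 16.611 + 3.478 + 221.700 → A_before = 253.830 sabins.
Added absorption = 405.7 × 0.94 = 381.358 sabins.
New total A_after = 635.188 sabins.
NR = 10·log₁₀(635.188/253.830) = 4.0 dB.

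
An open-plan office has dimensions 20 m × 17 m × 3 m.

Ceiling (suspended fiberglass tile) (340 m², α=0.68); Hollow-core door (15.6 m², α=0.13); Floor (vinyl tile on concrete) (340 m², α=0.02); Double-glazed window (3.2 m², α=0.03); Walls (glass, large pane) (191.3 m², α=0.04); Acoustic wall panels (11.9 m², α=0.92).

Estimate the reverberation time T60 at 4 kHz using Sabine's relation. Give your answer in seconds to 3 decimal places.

0.635 s

Summing Sᵢαᵢ: 231.200 + 2.028 + 6.800 + 0.096 + 7.652 + 10.948 → A = 258.724 sabins.
V = 20·17·3 = 1020 m³.
Sabine: RT60 = 0.161 × 1020 / 258.724 = 0.635 s.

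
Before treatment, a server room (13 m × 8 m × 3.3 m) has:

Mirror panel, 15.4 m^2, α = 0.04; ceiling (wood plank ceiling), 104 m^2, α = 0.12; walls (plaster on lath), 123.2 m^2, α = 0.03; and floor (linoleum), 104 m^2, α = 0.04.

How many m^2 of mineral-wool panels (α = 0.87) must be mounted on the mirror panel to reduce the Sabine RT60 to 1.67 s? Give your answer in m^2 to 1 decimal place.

14.6

Summing Sᵢαᵢ: 0.616 + 12.480 + 3.696 + 4.160 → A₁ = 20.952 sabins.
V = 343.2 m³. Target absorption A₂ = 0.161 × 343.2 / 1.67 = 33.087 sabins.
ΔA needed = 33.087 − 20.952 = 12.135 sabins.
Each m^2 of panel replacing the mirror panel adds (0.87 − 0.04) = 0.83 sabins.
Panel area = 12.135 / 0.83 = 14.6 m^2.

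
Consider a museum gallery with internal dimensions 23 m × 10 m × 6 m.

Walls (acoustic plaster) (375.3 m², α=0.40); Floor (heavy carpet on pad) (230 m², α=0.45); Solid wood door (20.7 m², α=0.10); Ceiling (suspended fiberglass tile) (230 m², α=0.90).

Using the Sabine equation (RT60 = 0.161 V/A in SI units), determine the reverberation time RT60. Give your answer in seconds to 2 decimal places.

0.48 s

Summing Sᵢαᵢ: 150.120 + 103.500 + 2.070 + 207.000 → A = 462.690 sabins.
Volume V = 23 × 10 × 6 = 1380 m³.
T = 0.161 V/A = 0.161·1380/462.690 = 0.48 s.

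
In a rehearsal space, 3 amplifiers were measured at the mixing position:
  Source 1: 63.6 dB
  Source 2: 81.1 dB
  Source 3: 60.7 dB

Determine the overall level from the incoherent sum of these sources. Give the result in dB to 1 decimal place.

81.2 dB

Converting to relative power and adding: 10^(63.6/10) + 10^(81.1/10) + 10^(60.7/10) = 1.323e+08.
Back to dB: 10·log₁₀ Σ = 81.2 dB.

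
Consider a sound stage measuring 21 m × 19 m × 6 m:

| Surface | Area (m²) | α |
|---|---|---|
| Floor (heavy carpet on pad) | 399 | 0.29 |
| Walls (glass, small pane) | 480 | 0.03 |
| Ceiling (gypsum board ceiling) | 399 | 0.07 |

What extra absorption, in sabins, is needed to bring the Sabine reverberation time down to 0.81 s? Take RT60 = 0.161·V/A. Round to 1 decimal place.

Total absorption A₁ = 399*0.29 + 480*0.03 + 399*0.07
  = 115.710 + 14.400 + 27.930 = 158.040 m² sabins.
V = 2394 m³. Required absorption A₂ = 0.161 × 2394 / 0.81 = 475.844 sabins.
Additional absorption ΔA = 475.844 − 158.040 = 317.8 sabins.

317.8 sabins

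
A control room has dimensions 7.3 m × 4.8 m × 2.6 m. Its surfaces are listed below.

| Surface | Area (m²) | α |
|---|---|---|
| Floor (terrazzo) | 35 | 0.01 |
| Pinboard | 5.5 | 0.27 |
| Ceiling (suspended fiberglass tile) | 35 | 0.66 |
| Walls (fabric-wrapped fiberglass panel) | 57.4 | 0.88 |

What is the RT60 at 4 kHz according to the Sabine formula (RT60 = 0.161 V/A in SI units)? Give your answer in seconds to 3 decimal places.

Total absorption A = 35×0.01 + 5.5×0.27 + 35×0.66 + 57.4×0.88
  = 0.350 + 1.485 + 23.100 + 50.512 = 75.447 m² sabins.
V = 7.3·4.8·2.6 = 91.104 m³.
T = 0.161 V/A = 0.161·91.104/75.447 = 0.194 s.

0.194 s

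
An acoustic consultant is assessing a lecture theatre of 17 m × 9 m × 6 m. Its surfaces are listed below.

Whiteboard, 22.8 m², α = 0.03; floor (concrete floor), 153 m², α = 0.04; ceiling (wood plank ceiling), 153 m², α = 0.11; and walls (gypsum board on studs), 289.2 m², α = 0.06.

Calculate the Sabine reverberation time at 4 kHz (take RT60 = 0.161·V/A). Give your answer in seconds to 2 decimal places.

Total absorption A = 22.8*0.03 + 153*0.04 + 153*0.11 + 289.2*0.06
  = 0.684 + 6.120 + 16.830 + 17.352 = 40.986 m² sabins.
Volume V = 17 × 9 × 6 = 918 m³.
T = 0.161 V/A = 0.161·918/40.986 = 3.61 s.

3.61 sec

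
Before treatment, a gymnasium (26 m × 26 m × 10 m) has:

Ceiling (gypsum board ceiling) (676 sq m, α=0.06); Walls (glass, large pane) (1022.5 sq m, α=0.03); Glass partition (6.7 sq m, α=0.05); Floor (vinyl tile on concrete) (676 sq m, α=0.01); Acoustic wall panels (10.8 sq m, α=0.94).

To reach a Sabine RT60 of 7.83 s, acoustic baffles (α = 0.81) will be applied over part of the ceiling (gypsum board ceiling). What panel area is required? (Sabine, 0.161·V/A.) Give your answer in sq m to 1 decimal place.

67.4

Summing Sᵢαᵢ: 40.560 + 30.675 + 0.335 + 6.760 + 10.152 → A₁ = 88.482 sabins.
Required A₂ = 0.161·6760/7.83 = 138.999 sabins.
Absorption to add: 138.999 − 88.482 = 50.517 sabins.
Net gain per sq m: Δα = 0.81 − 0.06 = 0.75.
Panel area = 50.517 / 0.75 = 67.4 sq m.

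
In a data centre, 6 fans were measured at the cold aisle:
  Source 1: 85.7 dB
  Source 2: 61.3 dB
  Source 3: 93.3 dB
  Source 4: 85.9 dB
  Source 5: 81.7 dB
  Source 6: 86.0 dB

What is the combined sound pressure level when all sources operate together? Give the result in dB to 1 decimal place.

Σ 10^(Lᵢ/10) = 3.446e+09.
Combined level = 10 log₁₀(3.446e+09) = 95.4 dB.

95.4 dB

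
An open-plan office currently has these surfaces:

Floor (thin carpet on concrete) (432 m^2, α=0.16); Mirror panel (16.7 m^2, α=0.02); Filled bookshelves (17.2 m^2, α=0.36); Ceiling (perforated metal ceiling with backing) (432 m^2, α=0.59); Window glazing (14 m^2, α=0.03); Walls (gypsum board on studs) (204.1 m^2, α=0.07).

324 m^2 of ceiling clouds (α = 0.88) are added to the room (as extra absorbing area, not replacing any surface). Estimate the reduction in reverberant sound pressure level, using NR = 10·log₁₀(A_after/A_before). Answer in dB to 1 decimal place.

Summing Sᵢαᵢ: 69.120 + 0.334 + 6.192 + 254.880 + 0.420 + 14.287 → A_before = 345.233 sabins.
Added absorption = 324 × 0.88 = 285.120 sabins.
New total A_after = 630.353 sabins.
NR = 10·log₁₀(630.353/345.233) = 2.6 dB.

2.6 dB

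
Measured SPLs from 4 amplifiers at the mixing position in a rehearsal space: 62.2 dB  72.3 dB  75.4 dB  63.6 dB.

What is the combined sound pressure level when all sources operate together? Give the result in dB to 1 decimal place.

Converting to relative power and adding: 10^(62.2/10) + 10^(72.3/10) + 10^(75.4/10) + 10^(63.6/10) = 5.561e+07.
Combined level = 10 log₁₀(5.561e+07) = 77.5 dB.

77.5 dB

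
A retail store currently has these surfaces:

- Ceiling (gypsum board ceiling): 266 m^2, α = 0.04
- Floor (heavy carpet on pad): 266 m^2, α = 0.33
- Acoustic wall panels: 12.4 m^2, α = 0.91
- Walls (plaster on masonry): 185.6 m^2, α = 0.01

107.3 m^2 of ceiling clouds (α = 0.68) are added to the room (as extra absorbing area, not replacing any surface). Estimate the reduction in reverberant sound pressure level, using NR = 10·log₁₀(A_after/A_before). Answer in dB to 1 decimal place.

Total absorption A_before = 266·0.04 + 266·0.33 + 12.4·0.91 + 185.6·0.01
  = 10.640 + 87.780 + 11.284 + 1.856 = 111.560 m^2 sabins.
Treatment contributes 107.3·0.68 = 72.964 sabins.
New total A_after = 184.524 sabins.
NR = 10·log₁₀(184.524/111.560) = 2.2 dB.

2.2 dB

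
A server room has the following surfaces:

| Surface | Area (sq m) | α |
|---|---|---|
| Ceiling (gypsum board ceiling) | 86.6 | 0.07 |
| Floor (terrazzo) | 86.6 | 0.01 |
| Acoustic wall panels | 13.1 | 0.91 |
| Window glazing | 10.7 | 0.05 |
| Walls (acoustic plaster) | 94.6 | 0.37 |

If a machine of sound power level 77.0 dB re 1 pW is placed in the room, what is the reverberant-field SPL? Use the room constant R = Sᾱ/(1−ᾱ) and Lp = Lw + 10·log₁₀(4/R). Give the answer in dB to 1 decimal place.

64.8 dB

A = 54.386 sabins; S = 291.6 sq m.
ᾱ = 0.1865, so room constant R = A/(1−ᾱ) = 66.854 sq m.
Lp = Lw + 10 log₁₀(4/R) = 77.0 -12.23 = 64.8 dB.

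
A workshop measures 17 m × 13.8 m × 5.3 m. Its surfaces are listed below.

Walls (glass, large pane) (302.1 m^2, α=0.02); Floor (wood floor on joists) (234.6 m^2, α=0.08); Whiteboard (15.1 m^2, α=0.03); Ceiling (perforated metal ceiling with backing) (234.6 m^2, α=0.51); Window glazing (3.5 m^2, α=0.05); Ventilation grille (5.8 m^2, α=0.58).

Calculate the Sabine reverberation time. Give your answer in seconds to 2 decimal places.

1.35 seconds

A = Σ Sᵢαᵢ = 302.1*0.02 + 234.6*0.08 + 15.1*0.03 + 234.6*0.51 + 3.5*0.05 + 5.8*0.58 = 148.448 sabins.
Volume V = 17 × 13.8 × 5.3 = 1243.38 m³.
Sabine: RT60 = 0.161 × 1243.38 / 148.448 = 1.35 s.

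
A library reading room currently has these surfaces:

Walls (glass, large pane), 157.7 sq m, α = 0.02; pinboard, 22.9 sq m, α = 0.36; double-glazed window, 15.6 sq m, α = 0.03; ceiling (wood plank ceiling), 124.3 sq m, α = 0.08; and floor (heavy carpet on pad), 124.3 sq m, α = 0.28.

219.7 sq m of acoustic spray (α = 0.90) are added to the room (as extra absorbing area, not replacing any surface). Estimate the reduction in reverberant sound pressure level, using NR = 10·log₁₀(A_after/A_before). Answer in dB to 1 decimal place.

A_before = Σ Sᵢαᵢ = 157.7×0.02 + 22.9×0.36 + 15.6×0.03 + 124.3×0.08 + 124.3×0.28 = 56.614 sabins.
Treatment contributes 219.7·0.90 = 197.730 sabins.
A_after = 56.614 + 197.730 = 254.344 sabins.
Reduction = 10 log₁₀(A_after/A_before) = 10 log₁₀(4.4926) = 6.5 dB.

6.5 dB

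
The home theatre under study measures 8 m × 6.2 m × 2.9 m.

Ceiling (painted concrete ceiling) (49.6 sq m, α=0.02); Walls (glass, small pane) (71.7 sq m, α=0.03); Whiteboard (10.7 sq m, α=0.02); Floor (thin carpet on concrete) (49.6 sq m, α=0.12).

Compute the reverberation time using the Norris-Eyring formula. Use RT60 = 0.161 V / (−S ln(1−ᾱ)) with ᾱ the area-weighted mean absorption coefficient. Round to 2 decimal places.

2.42 sec

Total surface area S = 49.6 + 71.7 + 10.7 + 49.6 = 181.6 sq m.
Absorption A = 49.6·0.02 + 71.7·0.03 + 10.7·0.02 + 49.6·0.12 = 9.309 sabins.
Mean coefficient ᾱ = A/S = 0.0513.
−S·ln(1−ᾱ) = −181.6 × ln(1 − 0.0513) = 9.564.
V = 8 × 6.2 × 2.9 = 143.84 m³.
RT60 = 0.161 × 143.84 / 9.564 = 2.42 s.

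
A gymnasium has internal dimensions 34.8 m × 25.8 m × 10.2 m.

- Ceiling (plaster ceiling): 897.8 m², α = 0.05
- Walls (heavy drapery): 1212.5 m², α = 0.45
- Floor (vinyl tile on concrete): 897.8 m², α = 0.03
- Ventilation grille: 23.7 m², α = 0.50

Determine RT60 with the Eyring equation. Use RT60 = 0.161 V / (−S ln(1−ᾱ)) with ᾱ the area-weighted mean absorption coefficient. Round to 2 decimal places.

S = Σ Sᵢ = 3031.8 m².
Σ(Sᵢαᵢ) = 897.8·0.05 + 1212.5·0.45 + 897.8·0.03 + 23.7·0.50 = 629.299.
ᾱ = 629.299 / 3031.8 = 0.2076.
−S·ln(1−ᾱ) = −3031.8 × ln(1 − 0.2076) = 705.466.
V = 34.8 × 25.8 × 10.2 = 9157.968 m³.
T = 0.161·V/[−S·ln(1−ᾱ)] = 0.161·9157.968/705.466 = 2.09 s.

2.09 s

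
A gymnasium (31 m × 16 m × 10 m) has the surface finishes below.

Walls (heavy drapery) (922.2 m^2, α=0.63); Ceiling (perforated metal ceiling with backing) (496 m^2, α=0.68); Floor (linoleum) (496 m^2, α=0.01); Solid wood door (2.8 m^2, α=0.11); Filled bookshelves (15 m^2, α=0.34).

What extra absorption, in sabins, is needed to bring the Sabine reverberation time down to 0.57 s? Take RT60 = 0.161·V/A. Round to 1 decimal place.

Total absorption A₁ = 922.2×0.63 + 496×0.68 + 496×0.01 + 2.8×0.11 + 15×0.34
  = 580.986 + 337.280 + 4.960 + 0.308 + 5.100 = 928.634 m^2 sabins.
For T = 0.57 s, need A₂ = 0.161·V/T = 0.161·4960/0.57 = 1400.982 sabins.
Shortfall: 1400.982 − 928.634 = 472.3 sabins.

472.3 sabins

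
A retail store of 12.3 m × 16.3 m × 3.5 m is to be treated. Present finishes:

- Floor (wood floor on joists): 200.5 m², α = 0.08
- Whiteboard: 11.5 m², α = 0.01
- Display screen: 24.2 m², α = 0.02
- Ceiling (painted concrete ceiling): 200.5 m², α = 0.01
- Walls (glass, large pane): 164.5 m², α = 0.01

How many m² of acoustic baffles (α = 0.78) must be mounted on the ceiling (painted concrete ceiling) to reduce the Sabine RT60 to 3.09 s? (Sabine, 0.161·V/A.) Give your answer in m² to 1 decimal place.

Equivalent absorption area: A₁ = 200.5*0.08 + 11.5*0.01 + 24.2*0.02 + 200.5*0.01 + 164.5*0.01 = 20.289 m².
V = 701.715 m³. Target absorption A₂ = 0.161 × 701.715 / 3.09 = 36.562 sabins.
Absorption to add: 36.562 − 20.289 = 16.273 sabins.
Each m² of panel replacing the ceiling (painted concrete ceiling) adds (0.78 − 0.01) = 0.77 sabins.
Area = ΔA/Δα = 16.273/0.77 = 21.1 m².

21.1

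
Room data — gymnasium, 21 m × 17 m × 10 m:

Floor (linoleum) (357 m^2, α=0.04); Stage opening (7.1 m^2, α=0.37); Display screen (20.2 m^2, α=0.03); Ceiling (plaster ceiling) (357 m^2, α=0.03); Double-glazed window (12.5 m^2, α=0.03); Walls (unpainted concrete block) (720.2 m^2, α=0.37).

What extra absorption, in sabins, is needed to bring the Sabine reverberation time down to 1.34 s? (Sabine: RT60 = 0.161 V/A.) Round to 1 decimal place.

Total absorption A₁ = 357×0.04 + 7.1×0.37 + 20.2×0.03 + 357×0.03 + 12.5×0.03 + 720.2×0.37
  = 14.280 + 2.627 + 0.606 + 10.710 + 0.375 + 266.474 = 295.072 m^2 sabins.
V = 3570 m³. Required absorption A₂ = 0.161 × 3570 / 1.34 = 428.933 sabins.
Shortfall: 428.933 − 295.072 = 133.9 sabins.

133.9 sabins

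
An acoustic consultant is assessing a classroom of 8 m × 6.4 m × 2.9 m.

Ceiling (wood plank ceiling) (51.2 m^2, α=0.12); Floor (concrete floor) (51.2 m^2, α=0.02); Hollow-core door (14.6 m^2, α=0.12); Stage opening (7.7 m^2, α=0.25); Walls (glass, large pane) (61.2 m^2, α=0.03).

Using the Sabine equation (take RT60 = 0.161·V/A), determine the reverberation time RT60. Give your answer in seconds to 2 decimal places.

1.89 sec

Total absorption A = 51.2*0.12 + 51.2*0.02 + 14.6*0.12 + 7.7*0.25 + 61.2*0.03
  = 6.144 + 1.024 + 1.752 + 1.925 + 1.836 = 12.681 m^2 sabins.
Volume V = 8 × 6.4 × 2.9 = 148.48 m³.
RT60 = 0.161 · V / A = 0.161 × 148.48 / 12.681 = 1.89 s.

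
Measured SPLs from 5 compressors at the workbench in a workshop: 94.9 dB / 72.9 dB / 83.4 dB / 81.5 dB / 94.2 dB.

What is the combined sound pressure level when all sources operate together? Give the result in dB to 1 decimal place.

97.9 dB

Sum in the linear (power) domain: Σ 10^(Lᵢ/10) = 10^(94.9/10) + 10^(72.9/10) + 10^(83.4/10) + 10^(81.5/10) + 10^(94.2/10) = 6.1e+09.
L_total = 10·log₁₀(6.1e+09) = 97.9 dB.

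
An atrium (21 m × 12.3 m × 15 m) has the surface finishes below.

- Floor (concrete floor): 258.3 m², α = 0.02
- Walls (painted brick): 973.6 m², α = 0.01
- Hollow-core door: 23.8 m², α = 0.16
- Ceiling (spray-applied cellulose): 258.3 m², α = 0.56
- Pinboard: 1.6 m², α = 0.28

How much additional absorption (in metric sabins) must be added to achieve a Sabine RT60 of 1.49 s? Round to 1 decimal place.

254.8 sabins

A₁ = Σ Sᵢαᵢ = 258.3*0.02 + 973.6*0.01 + 23.8*0.16 + 258.3*0.56 + 1.6*0.28 = 163.806 sabins.
Target A₂ = 0.161·3874.5/1.49 = 418.654 sabins (V = 3874.5 m³).
ΔA = A₂ − A₁ = 418.654 − 163.806 = 254.8 sabins.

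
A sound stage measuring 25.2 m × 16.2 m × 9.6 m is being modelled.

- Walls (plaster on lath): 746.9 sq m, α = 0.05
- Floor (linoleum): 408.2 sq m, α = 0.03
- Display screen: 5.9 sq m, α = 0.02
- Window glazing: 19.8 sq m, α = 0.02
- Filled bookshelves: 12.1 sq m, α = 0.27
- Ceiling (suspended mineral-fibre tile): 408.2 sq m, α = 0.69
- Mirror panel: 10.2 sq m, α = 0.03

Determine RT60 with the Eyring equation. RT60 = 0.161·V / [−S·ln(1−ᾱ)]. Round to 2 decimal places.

Total surface area S = 746.9 + 408.2 + 5.9 + 19.8 + 12.1 + 408.2 + 10.2 = 1611.3 sq m.
Absorption A = 746.9·0.05 + 408.2·0.03 + 5.9·0.02 + 19.8·0.02 + 12.1·0.27 + 408.2·0.69 + 10.2·0.03 = 335.336 sabins.
Mean coefficient ᾱ = A/S = 0.2081.
−S·ln(1−ᾱ) = −1611.3 × ln(1 − 0.2081) = 375.949.
V = 25.2 × 16.2 × 9.6 = 3919.104 m³.
RT60 = 0.161 × 3919.104 / 375.949 = 1.68 s.

1.68 sec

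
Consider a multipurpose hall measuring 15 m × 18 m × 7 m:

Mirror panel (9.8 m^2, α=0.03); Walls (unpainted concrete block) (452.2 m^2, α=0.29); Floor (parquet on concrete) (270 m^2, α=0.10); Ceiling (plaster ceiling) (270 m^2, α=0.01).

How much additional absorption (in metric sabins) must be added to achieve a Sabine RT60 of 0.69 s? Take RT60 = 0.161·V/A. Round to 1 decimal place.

Equivalent absorption area: A₁ = 9.8×0.03 + 452.2×0.29 + 270×0.10 + 270×0.01 = 161.132 m^2.
V = 1890 m³. Required absorption A₂ = 0.161 × 1890 / 0.69 = 441.000 sabins.
ΔA = A₂ − A₁ = 441.000 − 161.132 = 279.9 sabins.

279.9 sabins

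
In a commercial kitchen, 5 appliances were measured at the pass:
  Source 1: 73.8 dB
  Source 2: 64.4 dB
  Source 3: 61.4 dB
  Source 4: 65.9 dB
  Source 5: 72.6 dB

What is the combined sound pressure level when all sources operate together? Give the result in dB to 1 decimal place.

77.0 dB

Sum in the linear (power) domain: Σ 10^(Lᵢ/10) = 10^(73.8/10) + 10^(64.4/10) + 10^(61.4/10) + 10^(65.9/10) + 10^(72.6/10) = 5.021e+07.
L_total = 10·log₁₀(5.021e+07) = 77.0 dB.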